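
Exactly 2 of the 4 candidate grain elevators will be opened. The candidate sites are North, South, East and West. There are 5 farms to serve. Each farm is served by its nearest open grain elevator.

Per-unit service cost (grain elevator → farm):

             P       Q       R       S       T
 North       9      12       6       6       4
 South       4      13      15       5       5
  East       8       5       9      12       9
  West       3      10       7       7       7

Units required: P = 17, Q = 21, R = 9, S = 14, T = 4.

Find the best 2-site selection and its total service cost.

With exactly 2 open, each farm uses its cheapest among the chosen.
{South, East}: P→South 4·17=68, Q→East 5·21=105, R→East 9·9=81, S→South 5·14=70, T→South 5·4=20. Service cost 344.
{East, West}: service cost 345
{North, East}: service cost 395
Among all 6 size-2 choices, {South, East} is lowest.

Choose South and East; total service cost 344.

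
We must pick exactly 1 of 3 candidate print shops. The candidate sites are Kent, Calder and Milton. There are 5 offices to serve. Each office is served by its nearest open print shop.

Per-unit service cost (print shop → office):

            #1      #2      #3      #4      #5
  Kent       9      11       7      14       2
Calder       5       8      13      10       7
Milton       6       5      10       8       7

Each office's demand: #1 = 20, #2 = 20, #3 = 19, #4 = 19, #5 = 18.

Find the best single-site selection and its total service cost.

Choose Milton only; total service cost 688.

With exactly 1 open, each office uses its cheapest among the chosen.
{Milton}: #1→Milton 6·20=120, #2→Milton 5·20=100, #3→Milton 10·19=190, #4→Milton 8·19=152, #5→Milton 7·18=126. Service cost 688.
{Calder}: service cost 823
{Kent}: service cost 835
Among all 3 size-1 choices, {Milton} is lowest.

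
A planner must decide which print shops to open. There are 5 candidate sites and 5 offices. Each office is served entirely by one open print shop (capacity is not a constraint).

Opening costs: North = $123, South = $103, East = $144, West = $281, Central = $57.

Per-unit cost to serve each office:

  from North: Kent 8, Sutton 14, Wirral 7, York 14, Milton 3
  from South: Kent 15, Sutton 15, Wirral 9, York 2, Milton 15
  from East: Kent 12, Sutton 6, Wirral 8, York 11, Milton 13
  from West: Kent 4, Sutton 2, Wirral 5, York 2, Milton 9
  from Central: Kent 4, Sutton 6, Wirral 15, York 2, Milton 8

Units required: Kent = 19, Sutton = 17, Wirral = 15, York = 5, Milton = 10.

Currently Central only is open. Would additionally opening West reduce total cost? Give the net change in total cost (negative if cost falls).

Current service cost with {Central}: 493.
Adding West: each office re-picks its cheapest; new service cost 275, saving 218.
Extra fixed cost: 281. Net change = 281 − 218 = 63.
(Totals: 550 → 613.)

No — net change +63 (cost rises by 63).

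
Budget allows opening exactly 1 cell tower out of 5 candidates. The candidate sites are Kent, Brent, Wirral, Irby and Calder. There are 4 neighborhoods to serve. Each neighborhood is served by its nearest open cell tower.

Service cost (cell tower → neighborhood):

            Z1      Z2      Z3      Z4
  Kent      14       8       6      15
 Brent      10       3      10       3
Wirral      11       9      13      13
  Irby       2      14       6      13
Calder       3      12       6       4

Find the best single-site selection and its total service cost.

With exactly 1 open, each neighborhood uses its cheapest among the chosen.
{Calder}: Z1→Calder 3, Z2→Calder 12, Z3→Calder 6, Z4→Calder 4. Service cost 25.
{Brent}: service cost 26
{Irby}: service cost 35
Among all 5 size-1 choices, {Calder} is lowest.

Choose Calder only; total service cost 25.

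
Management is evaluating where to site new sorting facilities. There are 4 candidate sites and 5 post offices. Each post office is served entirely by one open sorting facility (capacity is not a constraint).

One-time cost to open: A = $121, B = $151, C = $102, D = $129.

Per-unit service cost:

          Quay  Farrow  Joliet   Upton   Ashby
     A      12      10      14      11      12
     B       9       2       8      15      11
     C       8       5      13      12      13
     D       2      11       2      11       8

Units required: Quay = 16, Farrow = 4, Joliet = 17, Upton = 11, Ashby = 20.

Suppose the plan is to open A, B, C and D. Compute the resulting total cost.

Total cost: 858

Each post office is assigned to its cheapest site among the open ones.
{A, B, C, D}: Quay→D 2·16=32, Farrow→B 2·4=8, Joliet→D 2·17=34, Upton→A 11·11=121, Ashby→D 8·20=160. Service 355; fixed 503; total 858.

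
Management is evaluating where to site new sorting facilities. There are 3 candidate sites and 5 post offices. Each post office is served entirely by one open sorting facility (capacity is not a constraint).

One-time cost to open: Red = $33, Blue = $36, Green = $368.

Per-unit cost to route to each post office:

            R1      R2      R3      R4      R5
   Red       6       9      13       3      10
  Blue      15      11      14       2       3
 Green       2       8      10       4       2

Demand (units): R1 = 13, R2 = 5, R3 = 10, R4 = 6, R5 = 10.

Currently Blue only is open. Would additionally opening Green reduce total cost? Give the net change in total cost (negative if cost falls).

Current service cost with {Blue}: 432.
Adding Green: each post office re-picks its cheapest; new service cost 198, saving 234.
Extra fixed cost: 368. Net change = 368 − 234 = 134.
(Totals: 468 → 602.)

No — net change +134 (cost rises by 134).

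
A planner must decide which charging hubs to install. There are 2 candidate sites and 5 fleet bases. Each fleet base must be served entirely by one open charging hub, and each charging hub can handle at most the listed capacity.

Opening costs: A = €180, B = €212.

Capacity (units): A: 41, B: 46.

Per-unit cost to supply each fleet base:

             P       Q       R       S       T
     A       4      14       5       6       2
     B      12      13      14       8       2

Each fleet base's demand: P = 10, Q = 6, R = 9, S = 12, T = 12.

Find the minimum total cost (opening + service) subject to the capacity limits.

Open {A, B}: P→A 4·10=40, Q→B 13·6=78, R→A 5·9=45, S→A 6·12=72, T→B 2·12=24.
Loads: A carries 31/41, B carries 18/46. Service 259; fixed 392; total 651.
Next best feasible plan costs 657.

Minimum total cost: 651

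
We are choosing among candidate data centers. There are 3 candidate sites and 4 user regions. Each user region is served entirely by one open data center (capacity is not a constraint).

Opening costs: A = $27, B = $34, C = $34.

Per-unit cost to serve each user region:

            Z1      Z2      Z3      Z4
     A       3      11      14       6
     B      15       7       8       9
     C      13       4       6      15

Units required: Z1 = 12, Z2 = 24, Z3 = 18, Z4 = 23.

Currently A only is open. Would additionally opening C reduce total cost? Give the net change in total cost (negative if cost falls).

Current service cost with {A}: 690.
Adding C: each user region re-picks its cheapest; new service cost 378, saving 312.
Extra fixed cost: 34. Net change = 34 − 312 = -278.
(Totals: 717 → 439.)

Yes — net change −278 (cost falls by 278).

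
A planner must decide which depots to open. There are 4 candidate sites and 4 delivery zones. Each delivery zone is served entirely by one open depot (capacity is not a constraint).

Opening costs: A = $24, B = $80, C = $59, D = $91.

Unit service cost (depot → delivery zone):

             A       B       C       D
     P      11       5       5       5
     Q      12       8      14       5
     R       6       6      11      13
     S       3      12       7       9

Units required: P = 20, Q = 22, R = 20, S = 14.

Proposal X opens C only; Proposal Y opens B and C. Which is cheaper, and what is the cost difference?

Proposal X: {C}: P→C 5·20=100, Q→C 14·22=308, R→C 11·20=220, S→C 7·14=98. Service 726; fixed 59; total 785.
Proposal Y: {B, C}: P→B 5·20=100, Q→B 8·22=176, R→B 6·20=120, S→C 7·14=98. Service 494; fixed 139; total 633.
Difference: |785 − 633| = 152.

Proposal Y is cheaper by 152.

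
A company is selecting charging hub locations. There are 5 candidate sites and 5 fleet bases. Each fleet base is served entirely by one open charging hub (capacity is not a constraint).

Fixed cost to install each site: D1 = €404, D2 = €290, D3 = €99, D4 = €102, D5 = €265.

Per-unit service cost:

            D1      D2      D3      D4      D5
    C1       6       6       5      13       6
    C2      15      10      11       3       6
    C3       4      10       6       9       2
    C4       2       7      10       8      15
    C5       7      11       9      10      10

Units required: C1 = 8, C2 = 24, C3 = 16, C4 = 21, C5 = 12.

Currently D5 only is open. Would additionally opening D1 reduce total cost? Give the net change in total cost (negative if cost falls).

Current service cost with {D5}: 659.
Adding D1: each fleet base re-picks its cheapest; new service cost 350, saving 309.
Extra fixed cost: 404. Net change = 404 − 309 = 95.
(Totals: 924 → 1019.)

No — net change +95 (cost rises by 95).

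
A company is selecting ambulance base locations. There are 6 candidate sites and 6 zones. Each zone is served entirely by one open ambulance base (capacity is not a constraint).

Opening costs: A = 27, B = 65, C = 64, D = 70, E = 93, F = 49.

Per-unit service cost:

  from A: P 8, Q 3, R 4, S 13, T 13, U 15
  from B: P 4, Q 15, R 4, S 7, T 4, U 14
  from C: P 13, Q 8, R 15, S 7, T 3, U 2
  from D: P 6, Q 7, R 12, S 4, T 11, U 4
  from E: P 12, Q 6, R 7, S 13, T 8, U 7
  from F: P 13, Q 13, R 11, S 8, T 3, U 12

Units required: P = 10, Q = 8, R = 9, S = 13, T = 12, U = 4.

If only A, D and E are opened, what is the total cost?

Total cost: 474

Each zone is assigned to its cheapest site among the open ones.
{A, D, E}: P→D 6·10=60, Q→A 3·8=24, R→A 4·9=36, S→D 4·13=52, T→E 8·12=96, U→D 4·4=16. Service 284; fixed 190; total 474.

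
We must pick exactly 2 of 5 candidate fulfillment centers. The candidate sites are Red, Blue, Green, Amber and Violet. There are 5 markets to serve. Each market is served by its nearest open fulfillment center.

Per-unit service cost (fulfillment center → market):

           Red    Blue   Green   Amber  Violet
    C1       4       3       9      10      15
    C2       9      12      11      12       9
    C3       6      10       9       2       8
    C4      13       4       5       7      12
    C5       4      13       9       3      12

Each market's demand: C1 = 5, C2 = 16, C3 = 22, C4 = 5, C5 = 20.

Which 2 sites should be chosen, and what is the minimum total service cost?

With exactly 2 open, each market uses its cheapest among the chosen.
{Red, Amber}: C1→Red 4·5=20, C2→Red 9·16=144, C3→Amber 2·22=44, C4→Amber 7·5=35, C5→Amber 3·20=60. Service cost 303.
{Blue, Amber}: service cost 331
{Amber, Violet}: service cost 333
Among all 10 size-2 choices, {Red, Amber} is lowest.

Choose Red and Amber; total service cost 303.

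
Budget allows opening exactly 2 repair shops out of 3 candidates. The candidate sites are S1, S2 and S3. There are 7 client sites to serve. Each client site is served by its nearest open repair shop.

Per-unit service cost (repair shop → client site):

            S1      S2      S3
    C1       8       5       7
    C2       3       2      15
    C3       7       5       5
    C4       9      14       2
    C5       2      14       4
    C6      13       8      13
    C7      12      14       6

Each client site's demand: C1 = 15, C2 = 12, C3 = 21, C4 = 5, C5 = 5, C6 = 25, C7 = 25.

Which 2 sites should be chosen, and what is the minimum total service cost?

With exactly 2 open, each client site uses its cheapest among the chosen.
{S2, S3}: C1→S2 5·15=75, C2→S2 2·12=24, C3→S2 5·21=105, C4→S3 2·5=10, C5→S3 4·5=20, C6→S2 8·25=200, C7→S3 6·25=150. Service cost 584.
{S1, S3}: service cost 741
{S1, S2}: service cost 759
Among all 3 size-2 choices, {S2, S3} is lowest.

Choose S2 and S3; total service cost 584.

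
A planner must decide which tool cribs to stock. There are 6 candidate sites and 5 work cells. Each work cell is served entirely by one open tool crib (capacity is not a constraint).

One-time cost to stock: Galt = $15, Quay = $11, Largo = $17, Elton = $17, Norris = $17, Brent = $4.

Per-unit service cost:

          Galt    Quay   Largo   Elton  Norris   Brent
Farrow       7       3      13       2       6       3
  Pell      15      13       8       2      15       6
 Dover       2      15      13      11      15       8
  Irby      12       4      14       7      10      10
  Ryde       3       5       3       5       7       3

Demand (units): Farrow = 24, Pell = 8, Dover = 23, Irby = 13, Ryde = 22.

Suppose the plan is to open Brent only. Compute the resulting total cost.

Each work cell is assigned to its cheapest site among the open ones.
{Brent}: Farrow→Brent 3·24=72, Pell→Brent 6·8=48, Dover→Brent 8·23=184, Irby→Brent 10·13=130, Ryde→Brent 3·22=66. Service 500; fixed 4; total 504.

Total cost: 504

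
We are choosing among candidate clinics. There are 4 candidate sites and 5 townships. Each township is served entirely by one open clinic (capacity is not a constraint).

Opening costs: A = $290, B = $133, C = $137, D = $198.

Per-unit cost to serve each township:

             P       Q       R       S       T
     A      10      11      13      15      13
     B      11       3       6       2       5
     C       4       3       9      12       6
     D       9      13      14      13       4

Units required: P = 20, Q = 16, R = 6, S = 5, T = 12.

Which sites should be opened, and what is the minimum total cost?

For any fixed open set, each township goes to its cheapest open site; total = fixed + service.
{C}: P→C 4·20=80, Q→C 3·16=48, R→C 9·6=54, S→C 12·5=60, T→C 6·12=72. Service 314; fixed 137; total 451.
{B, C}: service 234 + fixed 270 = 504
{B}: service 374 + fixed 133 = 507
{A, B, C, D}: P→C 4·20=80, Q→B 3·16=48, R→B 6·6=36, S→B 2·5=10, T→D 4·12=48. Service 222; fixed 758; total 980.
No other subset beats 451.

Open C only; minimum total cost 451.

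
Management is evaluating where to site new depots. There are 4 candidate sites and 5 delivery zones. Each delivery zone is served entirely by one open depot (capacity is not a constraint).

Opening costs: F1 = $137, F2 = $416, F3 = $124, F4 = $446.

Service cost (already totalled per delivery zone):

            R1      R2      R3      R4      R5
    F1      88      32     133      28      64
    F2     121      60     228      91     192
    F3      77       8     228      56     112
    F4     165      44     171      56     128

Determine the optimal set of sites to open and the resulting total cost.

For any fixed open set, each delivery zone goes to its cheapest open site; total = fixed + service.
{F1}: R1→F1 88, R2→F1 32, R3→F1 133, R4→F1 28, R5→F1 64. Service 345; fixed 137; total 482.
{F1, F3}: service 310 + fixed 261 = 571
{F3}: R1→F3 77, R2→F3 8, R3→F3 228, R4→F3 56, R5→F3 112. Service 481; fixed 124; total 605.
{F1, F2, F3, F4}: service 310 + fixed 1123 = 1433
No other subset beats 482.

Open F1 only; minimum total cost 482.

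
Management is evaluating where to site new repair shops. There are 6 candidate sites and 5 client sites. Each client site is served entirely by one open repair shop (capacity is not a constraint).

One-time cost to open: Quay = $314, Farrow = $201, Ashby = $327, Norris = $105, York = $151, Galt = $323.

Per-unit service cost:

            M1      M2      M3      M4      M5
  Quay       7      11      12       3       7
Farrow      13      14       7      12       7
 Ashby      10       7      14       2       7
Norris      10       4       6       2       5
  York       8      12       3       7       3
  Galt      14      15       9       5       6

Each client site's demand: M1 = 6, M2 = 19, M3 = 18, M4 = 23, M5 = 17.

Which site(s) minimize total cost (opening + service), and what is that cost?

For any fixed open set, each client site goes to its cheapest open site; total = fixed + service.
{Norris}: M1→Norris 10·6=60, M2→Norris 4·19=76, M3→Norris 6·18=108, M4→Norris 2·23=46, M5→Norris 5·17=85. Service 375; fixed 105; total 480.
{Norris, York}: service 275 + fixed 256 = 531
{Farrow, Norris}: M1→Norris 10·6=60, M2→Norris 4·19=76, M3→Norris 6·18=108, M4→Norris 2·23=46, M5→Norris 5·17=85. Service 375; fixed 306; total 681.
{Quay, Farrow, Ashby, Norris, York, Galt}: M1→Quay 7·6=42, M2→Norris 4·19=76, M3→York 3·18=54, M4→Ashby 2·23=46, M5→York 3·17=51. Service 269; fixed 1421; total 1690.
No other subset beats 480.

Open Norris only; minimum total cost 480.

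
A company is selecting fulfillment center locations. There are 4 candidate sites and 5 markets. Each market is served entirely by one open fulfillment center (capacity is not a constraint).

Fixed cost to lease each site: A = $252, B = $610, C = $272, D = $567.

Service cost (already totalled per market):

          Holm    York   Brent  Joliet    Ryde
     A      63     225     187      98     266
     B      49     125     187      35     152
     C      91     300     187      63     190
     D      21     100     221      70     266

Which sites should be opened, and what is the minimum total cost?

For any fixed open set, each market goes to its cheapest open site; total = fixed + service.
{A}: Holm→A 63, York→A 225, Brent→A 187, Joliet→A 98, Ryde→A 266. Service 839; fixed 252; total 1091.
{C}: service 831 + fixed 272 = 1103
{B}: service 548 + fixed 610 = 1158
{A, B, C, D}: service 495 + fixed 1701 = 2196
No other subset beats 1091.

Open A only; minimum total cost 1091.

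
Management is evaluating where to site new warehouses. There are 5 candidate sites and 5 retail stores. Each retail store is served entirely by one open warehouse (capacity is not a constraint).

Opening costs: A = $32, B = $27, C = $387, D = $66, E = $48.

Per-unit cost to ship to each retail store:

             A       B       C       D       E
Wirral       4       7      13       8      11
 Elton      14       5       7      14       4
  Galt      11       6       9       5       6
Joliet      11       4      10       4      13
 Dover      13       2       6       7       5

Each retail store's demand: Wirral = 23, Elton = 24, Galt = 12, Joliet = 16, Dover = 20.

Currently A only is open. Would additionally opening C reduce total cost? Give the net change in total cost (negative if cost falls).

No — net change +39 (cost rises by 39).

Current service cost with {A}: 996.
Adding C: each retail store re-picks its cheapest; new service cost 648, saving 348.
Extra fixed cost: 387. Net change = 387 − 348 = 39.
(Totals: 1028 → 1067.)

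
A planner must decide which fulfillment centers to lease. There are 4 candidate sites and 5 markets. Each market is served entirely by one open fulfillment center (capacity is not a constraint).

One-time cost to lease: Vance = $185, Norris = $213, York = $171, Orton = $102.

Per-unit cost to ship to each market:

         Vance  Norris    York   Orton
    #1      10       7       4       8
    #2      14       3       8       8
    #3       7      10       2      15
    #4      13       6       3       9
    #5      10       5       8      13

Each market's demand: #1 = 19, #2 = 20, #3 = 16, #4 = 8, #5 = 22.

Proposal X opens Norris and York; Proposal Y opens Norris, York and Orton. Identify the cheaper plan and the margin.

Proposal X: {Norris, York}: #1→York 4·19=76, #2→Norris 3·20=60, #3→York 2·16=32, #4→York 3·8=24, #5→Norris 5·22=110. Service 302; fixed 384; total 686.
Proposal Y: {Norris, York, Orton}: #1→York 4·19=76, #2→Norris 3·20=60, #3→York 2·16=32, #4→York 3·8=24, #5→Norris 5·22=110. Service 302; fixed 486; total 788.
Difference: |686 − 788| = 102.

Proposal X is cheaper by 102.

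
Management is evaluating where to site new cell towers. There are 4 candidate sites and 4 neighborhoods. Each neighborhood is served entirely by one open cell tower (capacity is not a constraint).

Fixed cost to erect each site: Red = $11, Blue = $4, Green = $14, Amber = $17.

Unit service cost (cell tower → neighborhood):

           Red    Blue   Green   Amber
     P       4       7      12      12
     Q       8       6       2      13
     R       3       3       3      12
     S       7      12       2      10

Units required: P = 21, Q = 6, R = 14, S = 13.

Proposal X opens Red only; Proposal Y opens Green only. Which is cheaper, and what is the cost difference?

Proposal X is cheaper by 70.

Proposal X: {Red}: P→Red 4·21=84, Q→Red 8·6=48, R→Red 3·14=42, S→Red 7·13=91. Service 265; fixed 11; total 276.
Proposal Y: {Green}: P→Green 12·21=252, Q→Green 2·6=12, R→Green 3·14=42, S→Green 2·13=26. Service 332; fixed 14; total 346.
Difference: |276 − 346| = 70.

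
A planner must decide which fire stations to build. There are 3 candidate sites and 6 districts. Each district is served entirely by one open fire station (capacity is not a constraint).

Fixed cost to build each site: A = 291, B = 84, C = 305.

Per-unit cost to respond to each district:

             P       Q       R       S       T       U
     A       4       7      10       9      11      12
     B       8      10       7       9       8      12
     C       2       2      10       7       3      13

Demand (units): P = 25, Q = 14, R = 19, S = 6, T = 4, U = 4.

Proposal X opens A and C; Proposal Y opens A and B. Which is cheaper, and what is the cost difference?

Proposal X: {A, C}: P→C 2·25=50, Q→C 2·14=28, R→A 10·19=190, S→C 7·6=42, T→C 3·4=12, U→A 12·4=48. Service 370; fixed 596; total 966.
Proposal Y: {A, B}: P→A 4·25=100, Q→A 7·14=98, R→B 7·19=133, S→A 9·6=54, T→B 8·4=32, U→A 12·4=48. Service 465; fixed 375; total 840.
Difference: |966 − 840| = 126.

Proposal Y is cheaper by 126.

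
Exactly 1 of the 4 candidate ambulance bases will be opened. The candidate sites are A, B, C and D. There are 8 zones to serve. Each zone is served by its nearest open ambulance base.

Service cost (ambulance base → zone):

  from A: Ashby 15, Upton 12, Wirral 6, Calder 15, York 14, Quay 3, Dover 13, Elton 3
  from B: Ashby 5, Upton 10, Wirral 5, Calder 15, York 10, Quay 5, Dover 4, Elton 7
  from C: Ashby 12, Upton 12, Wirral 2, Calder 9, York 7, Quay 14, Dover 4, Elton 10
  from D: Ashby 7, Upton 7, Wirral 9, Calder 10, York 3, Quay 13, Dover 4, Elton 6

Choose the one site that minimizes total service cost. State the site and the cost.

With exactly 1 open, each zone uses its cheapest among the chosen.
{D}: Ashby→D 7, Upton→D 7, Wirral→D 9, Calder→D 10, York→D 3, Quay→D 13, Dover→D 4, Elton→D 6. Service cost 59.
{B}: service cost 61
{C}: service cost 70
Among all 4 size-1 choices, {D} is lowest.

Choose D only; total service cost 59.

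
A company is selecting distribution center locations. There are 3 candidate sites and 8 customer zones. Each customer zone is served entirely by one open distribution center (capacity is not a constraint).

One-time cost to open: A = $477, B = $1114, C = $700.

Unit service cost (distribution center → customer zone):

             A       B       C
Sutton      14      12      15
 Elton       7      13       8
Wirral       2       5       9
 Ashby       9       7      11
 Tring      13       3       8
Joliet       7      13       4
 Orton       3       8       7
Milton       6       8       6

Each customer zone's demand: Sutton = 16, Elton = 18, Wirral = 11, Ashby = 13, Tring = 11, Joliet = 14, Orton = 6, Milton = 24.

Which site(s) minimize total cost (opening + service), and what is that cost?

For any fixed open set, each customer zone goes to its cheapest open site; total = fixed + service.
{A}: Sutton→A 14·16=224, Elton→A 7·18=126, Wirral→A 2·11=22, Ashby→A 9·13=117, Tring→A 13·11=143, Joliet→A 7·14=98, Orton→A 3·6=18, Milton→A 6·24=144. Service 892; fixed 477; total 1369.
{C}: Sutton→C 15·16=240, Elton→C 8·18=144, Wirral→C 9·11=99, Ashby→C 11·13=143, Tring→C 8·11=88, Joliet→C 4·14=56, Orton→C 7·6=42, Milton→C 6·24=144. Service 956; fixed 700; total 1656.
{A, C}: service 795 + fixed 1177 = 1972
{A, B, C}: service 682 + fixed 2291 = 2973
No other subset beats 1369.

Open A only; minimum total cost 1369.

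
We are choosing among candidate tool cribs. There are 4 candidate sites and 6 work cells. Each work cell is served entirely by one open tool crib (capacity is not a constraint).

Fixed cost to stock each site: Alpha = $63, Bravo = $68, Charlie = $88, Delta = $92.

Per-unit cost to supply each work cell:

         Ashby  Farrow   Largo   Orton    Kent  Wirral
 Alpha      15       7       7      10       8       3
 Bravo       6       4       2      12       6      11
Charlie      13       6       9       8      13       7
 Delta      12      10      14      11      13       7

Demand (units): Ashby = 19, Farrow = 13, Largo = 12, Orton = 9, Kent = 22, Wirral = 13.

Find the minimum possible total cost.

For any fixed open set, each work cell goes to its cheapest open site; total = fixed + service.
{Alpha, Bravo}: Ashby→Bravo 6·19=114, Farrow→Bravo 4·13=52, Largo→Bravo 2·12=24, Orton→Alpha 10·9=90, Kent→Bravo 6·22=132, Wirral→Alpha 3·13=39. Service 451; fixed 131; total 582.
{Bravo}: service 573 + fixed 68 = 641
{Bravo, Charlie}: service 485 + fixed 156 = 641
{Alpha, Bravo, Charlie, Delta}: service 433 + fixed 311 = 744
No other subset beats 582.

Minimum total cost: 582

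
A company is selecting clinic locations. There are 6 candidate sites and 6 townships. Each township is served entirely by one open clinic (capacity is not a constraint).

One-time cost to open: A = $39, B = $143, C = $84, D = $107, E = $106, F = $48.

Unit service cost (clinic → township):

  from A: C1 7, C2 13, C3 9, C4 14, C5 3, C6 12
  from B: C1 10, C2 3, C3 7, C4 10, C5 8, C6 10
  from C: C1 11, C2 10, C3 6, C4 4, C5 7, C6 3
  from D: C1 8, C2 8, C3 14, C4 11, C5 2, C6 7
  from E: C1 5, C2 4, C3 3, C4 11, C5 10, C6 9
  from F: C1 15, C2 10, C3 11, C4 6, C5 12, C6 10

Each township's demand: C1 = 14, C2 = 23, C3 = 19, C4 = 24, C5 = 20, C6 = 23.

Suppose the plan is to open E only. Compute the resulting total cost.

Total cost: 996

Each township is assigned to its cheapest site among the open ones.
{E}: C1→E 5·14=70, C2→E 4·23=92, C3→E 3·19=57, C4→E 11·24=264, C5→E 10·20=200, C6→E 9·23=207. Service 890; fixed 106; total 996.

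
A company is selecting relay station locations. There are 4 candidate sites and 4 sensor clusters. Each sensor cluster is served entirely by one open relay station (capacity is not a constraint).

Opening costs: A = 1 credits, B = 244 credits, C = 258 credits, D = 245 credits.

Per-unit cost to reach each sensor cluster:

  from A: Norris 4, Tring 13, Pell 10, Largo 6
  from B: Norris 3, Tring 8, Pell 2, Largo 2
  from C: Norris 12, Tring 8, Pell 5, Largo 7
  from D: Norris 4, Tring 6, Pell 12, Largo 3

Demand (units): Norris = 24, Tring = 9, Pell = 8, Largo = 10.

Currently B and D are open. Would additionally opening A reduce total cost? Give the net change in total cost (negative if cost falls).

No — net change +1 (cost rises by 1).

Current service cost with {B, D}: 162.
Adding A: each sensor cluster re-picks its cheapest; new service cost 162, saving 0.
Extra fixed cost: 1. Net change = 1 − 0 = 1.
(Totals: 651 → 652.)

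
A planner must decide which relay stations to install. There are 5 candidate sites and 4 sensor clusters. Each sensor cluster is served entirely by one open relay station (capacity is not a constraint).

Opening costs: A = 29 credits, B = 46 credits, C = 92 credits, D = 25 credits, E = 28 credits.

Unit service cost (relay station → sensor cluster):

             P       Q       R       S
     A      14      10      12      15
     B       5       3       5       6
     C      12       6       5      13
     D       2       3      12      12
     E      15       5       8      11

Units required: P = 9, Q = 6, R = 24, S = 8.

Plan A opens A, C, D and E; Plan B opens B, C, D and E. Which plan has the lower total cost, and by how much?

Plan B is cheaper by 23.

Plan A: {A, C, D, E}: P→D 2·9=18, Q→D 3·6=18, R→C 5·24=120, S→E 11·8=88. Service 244; fixed 174; total 418.
Plan B: {B, C, D, E}: P→D 2·9=18, Q→B 3·6=18, R→B 5·24=120, S→B 6·8=48. Service 204; fixed 191; total 395.
Difference: |418 − 395| = 23.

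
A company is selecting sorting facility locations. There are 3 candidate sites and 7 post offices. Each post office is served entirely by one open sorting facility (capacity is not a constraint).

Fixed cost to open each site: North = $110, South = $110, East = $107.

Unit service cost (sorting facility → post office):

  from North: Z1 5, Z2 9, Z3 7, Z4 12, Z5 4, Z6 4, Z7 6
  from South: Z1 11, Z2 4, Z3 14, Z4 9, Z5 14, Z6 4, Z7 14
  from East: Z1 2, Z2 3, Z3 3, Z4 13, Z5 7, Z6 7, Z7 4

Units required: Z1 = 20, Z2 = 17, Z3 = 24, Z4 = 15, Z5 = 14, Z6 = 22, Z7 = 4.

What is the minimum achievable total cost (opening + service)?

Minimum total cost: 717

For any fixed open set, each post office goes to its cheapest open site; total = fixed + service.
{South, East}: Z1→East 2·20=40, Z2→East 3·17=51, Z3→East 3·24=72, Z4→South 9·15=135, Z5→East 7·14=98, Z6→South 4·22=88, Z7→East 4·4=16. Service 500; fixed 217; total 717.
{North, East}: service 503 + fixed 217 = 720
{East}: service 626 + fixed 107 = 733
{North, South, East}: service 458 + fixed 327 = 785
(All 7 nonempty subsets were checked; South and East is lowest.)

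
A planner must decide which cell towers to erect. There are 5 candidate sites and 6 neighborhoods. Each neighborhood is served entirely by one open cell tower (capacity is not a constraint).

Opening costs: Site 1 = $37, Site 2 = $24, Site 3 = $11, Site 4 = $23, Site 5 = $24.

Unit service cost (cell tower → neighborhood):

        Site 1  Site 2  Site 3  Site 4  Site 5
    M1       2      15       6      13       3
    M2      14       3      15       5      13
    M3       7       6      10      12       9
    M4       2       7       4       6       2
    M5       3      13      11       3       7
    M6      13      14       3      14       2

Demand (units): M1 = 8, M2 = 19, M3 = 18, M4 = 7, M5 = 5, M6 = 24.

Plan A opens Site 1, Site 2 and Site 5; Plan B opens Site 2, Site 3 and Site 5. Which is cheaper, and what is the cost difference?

Plan A: {Site 1, Site 2, Site 5}: M1→Site 1 2·8=16, M2→Site 2 3·19=57, M3→Site 2 6·18=108, M4→Site 1 2·7=14, M5→Site 1 3·5=15, M6→Site 5 2·24=48. Service 258; fixed 85; total 343.
Plan B: {Site 2, Site 3, Site 5}: M1→Site 5 3·8=24, M2→Site 2 3·19=57, M3→Site 2 6·18=108, M4→Site 5 2·7=14, M5→Site 5 7·5=35, M6→Site 5 2·24=48. Service 286; fixed 59; total 345.
Difference: |343 − 345| = 2.

Plan A is cheaper by 2.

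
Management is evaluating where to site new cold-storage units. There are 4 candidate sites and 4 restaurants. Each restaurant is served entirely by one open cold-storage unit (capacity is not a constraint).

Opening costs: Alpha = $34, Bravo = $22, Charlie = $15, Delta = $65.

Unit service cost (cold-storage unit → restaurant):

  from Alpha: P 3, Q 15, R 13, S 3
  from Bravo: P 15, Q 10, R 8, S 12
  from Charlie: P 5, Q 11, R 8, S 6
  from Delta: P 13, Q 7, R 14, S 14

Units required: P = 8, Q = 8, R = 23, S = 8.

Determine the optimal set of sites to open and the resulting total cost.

Open Alpha and Bravo; minimum total cost 368.

For any fixed open set, each restaurant goes to its cheapest open site; total = fixed + service.
{Alpha, Bravo}: P→Alpha 3·8=24, Q→Bravo 10·8=80, R→Bravo 8·23=184, S→Alpha 3·8=24. Service 312; fixed 56; total 368.
{Alpha, Charlie}: service 320 + fixed 49 = 369
{Charlie}: service 360 + fixed 15 = 375
{Alpha, Bravo, Charlie, Delta}: P→Alpha 3·8=24, Q→Delta 7·8=56, R→Bravo 8·23=184, S→Alpha 3·8=24. Service 288; fixed 136; total 424.
(All 15 nonempty subsets were checked; Alpha and Bravo is lowest.)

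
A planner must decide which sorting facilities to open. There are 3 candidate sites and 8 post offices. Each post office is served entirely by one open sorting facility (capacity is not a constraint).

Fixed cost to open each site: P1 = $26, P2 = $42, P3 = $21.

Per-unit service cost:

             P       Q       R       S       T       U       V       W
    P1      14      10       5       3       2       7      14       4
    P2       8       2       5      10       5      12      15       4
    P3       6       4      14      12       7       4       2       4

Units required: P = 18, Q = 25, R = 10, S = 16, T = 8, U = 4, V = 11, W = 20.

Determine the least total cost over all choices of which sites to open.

For any fixed open set, each post office goes to its cheapest open site; total = fixed + service.
{P1, P2, P3}: P→P3 6·18=108, Q→P2 2·25=50, R→P1 5·10=50, S→P1 3·16=48, T→P1 2·8=16, U→P3 4·4=16, V→P3 2·11=22, W→P1 4·20=80. Service 390; fixed 89; total 479.
{P1, P3}: service 440 + fixed 47 = 487
{P2, P3}: P→P3 6·18=108, Q→P2 2·25=50, R→P2 5·10=50, S→P2 10·16=160, T→P2 5·8=40, U→P3 4·4=16, V→P3 2·11=22, W→P2 4·20=80. Service 526; fixed 63; total 589.
{P3}: service 714 + fixed 21 = 735
No other subset beats 479.

Minimum total cost: 479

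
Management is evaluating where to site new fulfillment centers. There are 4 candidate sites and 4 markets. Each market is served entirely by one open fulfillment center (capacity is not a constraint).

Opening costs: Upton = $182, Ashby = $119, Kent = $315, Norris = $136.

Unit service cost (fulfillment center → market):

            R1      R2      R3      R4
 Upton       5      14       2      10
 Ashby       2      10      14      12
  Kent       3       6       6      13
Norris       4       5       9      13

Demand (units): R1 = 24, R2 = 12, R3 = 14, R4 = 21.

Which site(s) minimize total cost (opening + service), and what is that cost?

For any fixed open set, each market goes to its cheapest open site; total = fixed + service.
{Norris}: R1→Norris 4·24=96, R2→Norris 5·12=60, R3→Norris 9·14=126, R4→Norris 13·21=273. Service 555; fixed 136; total 691.
{Upton, Ashby}: service 406 + fixed 301 = 707
{Upton}: R1→Upton 5·24=120, R2→Upton 14·12=168, R3→Upton 2·14=28, R4→Upton 10·21=210. Service 526; fixed 182; total 708.
{Upton, Ashby, Kent, Norris}: R1→Ashby 2·24=48, R2→Norris 5·12=60, R3→Upton 2·14=28, R4→Upton 10·21=210. Service 346; fixed 752; total 1098.
(All 15 nonempty subsets were checked; Norris only is lowest.)

Open Norris only; minimum total cost 691.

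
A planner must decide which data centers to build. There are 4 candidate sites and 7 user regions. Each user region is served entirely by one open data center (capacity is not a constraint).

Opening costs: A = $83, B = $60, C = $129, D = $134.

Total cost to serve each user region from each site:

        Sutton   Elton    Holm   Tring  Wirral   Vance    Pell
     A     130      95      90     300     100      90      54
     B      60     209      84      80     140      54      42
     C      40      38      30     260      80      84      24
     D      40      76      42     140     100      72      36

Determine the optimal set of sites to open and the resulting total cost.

For any fixed open set, each user region goes to its cheapest open site; total = fixed + service.
{B, C}: Sutton→C 40, Elton→C 38, Holm→C 30, Tring→B 80, Wirral→C 80, Vance→B 54, Pell→C 24. Service 346; fixed 189; total 535.
{A, B, C}: Sutton→C 40, Elton→C 38, Holm→C 30, Tring→B 80, Wirral→C 80, Vance→B 54, Pell→C 24. Service 346; fixed 272; total 618.
{B, D}: service 428 + fixed 194 = 622
{A, B, C, D}: Sutton→C 40, Elton→C 38, Holm→C 30, Tring→B 80, Wirral→C 80, Vance→B 54, Pell→C 24. Service 346; fixed 406; total 752.
(All 15 nonempty subsets were checked; B and C is lowest.)

Open B and C; minimum total cost 535.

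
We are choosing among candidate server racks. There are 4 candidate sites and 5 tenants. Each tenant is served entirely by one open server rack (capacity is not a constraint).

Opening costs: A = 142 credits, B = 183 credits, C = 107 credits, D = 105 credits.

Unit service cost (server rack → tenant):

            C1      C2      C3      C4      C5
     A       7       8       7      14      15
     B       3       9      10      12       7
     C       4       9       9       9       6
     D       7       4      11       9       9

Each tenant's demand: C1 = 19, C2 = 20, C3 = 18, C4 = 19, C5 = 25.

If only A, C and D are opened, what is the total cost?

Total cost: 957

Each tenant is assigned to its cheapest site among the open ones.
{A, C, D}: C1→C 4·19=76, C2→D 4·20=80, C3→A 7·18=126, C4→C 9·19=171, C5→C 6·25=150. Service 603; fixed 354; total 957.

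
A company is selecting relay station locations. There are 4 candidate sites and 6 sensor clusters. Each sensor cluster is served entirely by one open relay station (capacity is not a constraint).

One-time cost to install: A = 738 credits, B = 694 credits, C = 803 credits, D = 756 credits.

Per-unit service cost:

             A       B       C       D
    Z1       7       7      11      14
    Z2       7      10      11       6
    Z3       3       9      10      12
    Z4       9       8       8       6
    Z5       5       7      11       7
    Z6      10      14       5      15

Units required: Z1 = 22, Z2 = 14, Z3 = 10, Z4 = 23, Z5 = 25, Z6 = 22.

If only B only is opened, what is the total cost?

Total cost: 1745

Each sensor cluster is assigned to its cheapest site among the open ones.
{B}: Z1→B 7·22=154, Z2→B 10·14=140, Z3→B 9·10=90, Z4→B 8·23=184, Z5→B 7·25=175, Z6→B 14·22=308. Service 1051; fixed 694; total 1745.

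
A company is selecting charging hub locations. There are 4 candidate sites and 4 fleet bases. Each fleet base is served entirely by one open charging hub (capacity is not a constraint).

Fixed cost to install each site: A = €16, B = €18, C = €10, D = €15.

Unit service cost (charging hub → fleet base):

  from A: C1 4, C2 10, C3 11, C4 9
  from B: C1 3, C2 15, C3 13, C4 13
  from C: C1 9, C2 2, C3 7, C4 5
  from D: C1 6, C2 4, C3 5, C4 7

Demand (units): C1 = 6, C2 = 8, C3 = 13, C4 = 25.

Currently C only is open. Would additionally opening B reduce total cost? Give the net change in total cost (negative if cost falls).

Yes — net change −18 (cost falls by 18).

Current service cost with {C}: 286.
Adding B: each fleet base re-picks its cheapest; new service cost 250, saving 36.
Extra fixed cost: 18. Net change = 18 − 36 = -18.
(Totals: 296 → 278.)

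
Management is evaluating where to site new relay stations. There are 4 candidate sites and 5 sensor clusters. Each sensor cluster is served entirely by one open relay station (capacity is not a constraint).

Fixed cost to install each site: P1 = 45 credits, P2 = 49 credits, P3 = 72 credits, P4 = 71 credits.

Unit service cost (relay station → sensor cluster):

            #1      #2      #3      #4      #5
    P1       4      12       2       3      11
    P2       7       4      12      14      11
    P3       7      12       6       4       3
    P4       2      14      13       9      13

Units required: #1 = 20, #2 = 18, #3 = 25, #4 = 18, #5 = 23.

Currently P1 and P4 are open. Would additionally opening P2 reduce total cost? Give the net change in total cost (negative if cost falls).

Yes — net change −95 (cost falls by 95).

Current service cost with {P1, P4}: 613.
Adding P2: each sensor cluster re-picks its cheapest; new service cost 469, saving 144.
Extra fixed cost: 49. Net change = 49 − 144 = -95.
(Totals: 729 → 634.)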